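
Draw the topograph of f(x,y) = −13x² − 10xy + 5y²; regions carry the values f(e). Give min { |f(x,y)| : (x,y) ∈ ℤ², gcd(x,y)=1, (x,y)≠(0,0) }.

descent: ρ → (5,10,-13)  [lands on river]
river: ρ → (-13,16,2)
river: ρ → (2,16,-13)
river: ρ → (-13,10,5)
closes: descent 1, river 4
min |a| on river = 2

2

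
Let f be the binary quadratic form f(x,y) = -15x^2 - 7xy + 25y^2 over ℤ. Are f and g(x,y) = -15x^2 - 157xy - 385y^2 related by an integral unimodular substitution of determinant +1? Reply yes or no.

D₁ = 1549, D₂ = 1549
river cycle of f (length 50): (-15, 23, 17), (17, 11, -21), (-21, 31, 7), (7, 39, -1), (-1, 39, 7), (7, 31, -21), (-21, 11, 17), (17, 23, -15), (-15, 37, 3), (3, 35, -27), … (40 more)
river cycle of g (length 50): (-15, 23, 17), (17, 11, -21), (-21, 31, 7), (7, 39, -1), (-1, 39, 7), (7, 31, -21), (-21, 11, 17), (17, 23, -15), (-15, 37, 3), (3, 35, -27), … (40 more)
cycles coincide ⇒ equivalent

yes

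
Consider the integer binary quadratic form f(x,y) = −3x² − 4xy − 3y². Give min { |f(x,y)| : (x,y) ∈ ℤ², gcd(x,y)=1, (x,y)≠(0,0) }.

translate: b→-2 (≡4 mod 6), so (3,4,3)→(3,-2,2)
flip: (3,-2,2)→(2,2,3)
reduced (well bottom): (2,2,3) with a≤c, −a<b≤a
well minimum |f| = |-2| = 2 (negative-definite)

2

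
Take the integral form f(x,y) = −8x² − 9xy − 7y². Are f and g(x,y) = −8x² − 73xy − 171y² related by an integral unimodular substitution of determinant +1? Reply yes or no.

D₁ = -143, D₂ = -143
f is negative-definite; reduce −f:
−f: translate: b→-7 (≡9 mod 16), so (8,9,7)→(8,-7,6)
−f: flip: (8,-7,6)→(6,7,8)
−f: translate: b→-5 (≡7 mod 12), so (6,7,8)→(6,-5,7)
−f: reduced (well bottom): (6,-5,7) with a≤c, −a<b≤a
flip sign back: reduced form of f is (-6,5,-7)
g is negative-definite; reduce −g:
−g: translate: b→-7 (≡73 mod 16), so (8,73,171)→(8,-7,6)
−g: flip: (8,-7,6)→(6,7,8)
−g: translate: b→-5 (≡7 mod 12), so (6,7,8)→(6,-5,7)
−g: reduced (well bottom): (6,-5,7) with a≤c, −a<b≤a
flip sign back: reduced form of g is (-6,5,-7)
reduced forms (-6, 5, -7) vs (-6, 5, -7) ⇒ equivalent

yes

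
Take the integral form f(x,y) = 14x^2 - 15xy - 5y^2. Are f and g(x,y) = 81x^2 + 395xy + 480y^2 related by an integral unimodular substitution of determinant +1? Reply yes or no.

D₁ = 505, D₂ = 505
river cycle of f (length 8): (-5, 15, 14), (14, 13, -6), (-6, 11, 16), (16, 21, -1), (-1, 21, 16), (16, 11, -6), (-6, 13, 14), (14, 15, -5)
river cycle of g (length 8): (14, 13, -6), (-6, 11, 16), (16, 21, -1), (-1, 21, 16), (16, 11, -6), (-6, 13, 14), (14, 15, -5), (-5, 15, 14)
cycles coincide ⇒ equivalent

yes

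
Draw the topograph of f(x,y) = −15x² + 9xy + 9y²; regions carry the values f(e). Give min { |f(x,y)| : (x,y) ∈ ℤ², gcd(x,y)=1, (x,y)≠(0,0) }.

river: ρ → (9,9,-15)
river: ρ → (-15,21,3)
river: ρ → (3,21,-15)
river: ρ → (-15,9,9)
closes: descent 0, river 4
min |a| on river = 3

3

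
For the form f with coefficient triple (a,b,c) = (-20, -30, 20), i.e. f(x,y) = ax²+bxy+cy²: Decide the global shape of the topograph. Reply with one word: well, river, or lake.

D = b²−4ac = (-30)² − 4·(-20)·20 = 2500
D = 50² is a perfect square ⇒ form factors over ℤ ⇒ lakes

lake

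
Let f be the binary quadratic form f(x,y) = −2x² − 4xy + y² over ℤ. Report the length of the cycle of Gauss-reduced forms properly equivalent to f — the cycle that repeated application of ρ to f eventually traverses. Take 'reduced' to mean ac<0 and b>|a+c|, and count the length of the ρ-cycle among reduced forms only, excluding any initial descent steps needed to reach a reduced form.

D = 24, ⌊√D⌋ = 4
descent: ρ → (1,4,-2)  [lands on river]
river: ρ → (-2,4,1)
ρ-cycle length = 2 (tail of 1 descent step not counted)

2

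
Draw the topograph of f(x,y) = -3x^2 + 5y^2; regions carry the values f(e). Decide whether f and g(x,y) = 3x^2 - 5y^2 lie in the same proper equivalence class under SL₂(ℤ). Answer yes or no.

D₁ = 60, D₂ = 60
river cycle of f (length 2): (-3, 6, 2), (2, 6, -3)
river cycle of g (length 2): (3, 6, -2), (-2, 6, 3)
cycles differ ⇒ inequivalent

no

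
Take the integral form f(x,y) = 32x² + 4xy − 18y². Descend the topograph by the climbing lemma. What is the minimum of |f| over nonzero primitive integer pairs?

descent: ρ → (-18,32,18)  [lands on river]
river: ρ → (18,40,-10)
river: ρ → (-10,40,18)
river: ρ → (18,32,-18)
river: ρ → (-18,40,10)
river: ρ → (10,40,-18)
closes: descent 1, river 6
min |a| on river = 10

10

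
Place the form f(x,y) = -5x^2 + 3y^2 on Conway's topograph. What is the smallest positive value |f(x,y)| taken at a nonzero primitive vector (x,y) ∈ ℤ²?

descent: ρ → (3,6,-2)  [lands on river]
river: ρ → (-2,6,3)
closes: descent 1, river 2
min |a| on river = 2

2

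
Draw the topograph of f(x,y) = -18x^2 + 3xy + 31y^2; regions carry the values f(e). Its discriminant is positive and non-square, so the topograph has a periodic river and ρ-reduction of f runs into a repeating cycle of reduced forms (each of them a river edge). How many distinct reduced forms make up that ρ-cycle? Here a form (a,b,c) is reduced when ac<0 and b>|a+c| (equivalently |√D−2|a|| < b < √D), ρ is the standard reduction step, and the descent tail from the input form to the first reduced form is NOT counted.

D = 2241, ⌊√D⌋ = 47
descent: ρ → (31,-3,-18)
descent: ρ → (-18,39,10)  [lands on river]
river: ρ → (10,41,-14)
river: ρ → (-14,43,7)
river: ρ → (7,41,-20)
river: ρ → (-20,39,9)
river: ρ → (9,33,-32)
river: ρ → (-32,31,10)
river: ρ → (10,29,-35)
river: ρ → (-35,41,4)
river: ρ → (4,47,-2)
river: ρ → (-2,45,27)
river: ρ → (27,9,-20)
river: ρ → (-20,31,16)
river: ρ → (16,33,-18)
ρ-cycle length = 14 (tail of 2 descent steps not counted)

14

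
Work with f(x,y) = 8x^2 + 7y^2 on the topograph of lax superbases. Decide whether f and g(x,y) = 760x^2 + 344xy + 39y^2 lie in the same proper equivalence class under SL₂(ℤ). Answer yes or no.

D₁ = -224, D₂ = -224
f: flip: (8,0,7)→(7,0,8)
f: reduced (well bottom): (7,0,8) with a≤c, −a<b≤a
g: flip: (760,344,39)→(39,-344,760)
g: translate: b→-32 (≡-344 mod 78), so (39,-344,760)→(39,-32,8)
g: flip: (39,-32,8)→(8,32,39)
g: translate: b→0 (≡32 mod 16), so (8,32,39)→(8,0,7)
g: flip: (8,0,7)→(7,0,8)
g: reduced (well bottom): (7,0,8) with a≤c, −a<b≤a
reduced forms (7, 0, 8) vs (7, 0, 8) ⇒ equivalent

yes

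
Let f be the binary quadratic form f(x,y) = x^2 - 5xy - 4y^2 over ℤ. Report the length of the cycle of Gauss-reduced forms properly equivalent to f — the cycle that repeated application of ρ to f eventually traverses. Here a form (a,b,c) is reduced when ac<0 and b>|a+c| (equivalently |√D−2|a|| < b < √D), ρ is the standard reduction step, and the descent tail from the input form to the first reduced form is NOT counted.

D = 41, ⌊√D⌋ = 6
descent: ρ → (-4,5,1)  [lands on river]
river: ρ → (1,5,-4)
river: ρ → (-4,3,2)
river: ρ → (2,5,-2)
river: ρ → (-2,3,4)
river: ρ → (4,5,-1)
river: ρ → (-1,5,4)
river: ρ → (4,3,-2)
river: ρ → (-2,5,2)
river: ρ → (2,3,-4)
ρ-cycle length = 10 (tail of 1 descent step not counted)

10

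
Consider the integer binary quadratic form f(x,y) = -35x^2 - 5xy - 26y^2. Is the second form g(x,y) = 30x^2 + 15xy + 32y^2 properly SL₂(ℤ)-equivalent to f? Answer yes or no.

D₁ = -3615, D₂ = -3615
f is negative-definite; reduce −f:
−f: flip: (35,5,26)→(26,-5,35)
−f: reduced (well bottom): (26,-5,35) with a≤c, −a<b≤a
flip sign back: reduced form of f is (-26,5,-35)
g: reduced (well bottom): (30,15,32) with a≤c, −a<b≤a
reduced forms (-26, 5, -35) vs (30, 15, 32) ⇒ inequivalent

no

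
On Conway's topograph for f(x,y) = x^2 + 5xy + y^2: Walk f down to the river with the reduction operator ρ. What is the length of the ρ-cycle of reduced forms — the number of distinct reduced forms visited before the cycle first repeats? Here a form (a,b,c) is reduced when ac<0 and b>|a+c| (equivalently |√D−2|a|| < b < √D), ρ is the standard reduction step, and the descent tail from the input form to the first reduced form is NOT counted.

D = 21, ⌊√D⌋ = 4
descent: ρ → (1,3,-3)  [lands on river]
river: ρ → (-3,3,1)
ρ-cycle length = 2 (tail of 1 descent step not counted)

2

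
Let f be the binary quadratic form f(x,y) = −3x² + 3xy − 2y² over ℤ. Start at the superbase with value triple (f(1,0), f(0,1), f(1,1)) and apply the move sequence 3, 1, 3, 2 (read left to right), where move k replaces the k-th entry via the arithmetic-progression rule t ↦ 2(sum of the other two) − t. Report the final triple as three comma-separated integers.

start (-3,-2,-2) = (f(1,0),f(0,1),f(1,1))
replace slot 3: 2·((-3)+(-2)) − (-2) = -8 → (-3,-2,-8)
replace slot 1: 2·((-2)+(-8)) − (-3) = -17 → (-17,-2,-8)
replace slot 3: 2·((-17)+(-2)) − (-8) = -30 → (-17,-2,-30)
replace slot 2: 2·((-17)+(-30)) − (-2) = -92 → (-17,-92,-30)

-17,-92,-30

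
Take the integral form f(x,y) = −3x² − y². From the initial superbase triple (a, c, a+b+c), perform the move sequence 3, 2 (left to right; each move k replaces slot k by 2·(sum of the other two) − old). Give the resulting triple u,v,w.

start (-3,-1,-4) = (f(1,0),f(0,1),f(1,1))
replace slot 3: 2·((-3)+(-1)) − (-4) = -4 → (-3,-1,-4)
replace slot 2: 2·((-3)+(-4)) − (-1) = -13 → (-3,-13,-4)

-3,-13,-4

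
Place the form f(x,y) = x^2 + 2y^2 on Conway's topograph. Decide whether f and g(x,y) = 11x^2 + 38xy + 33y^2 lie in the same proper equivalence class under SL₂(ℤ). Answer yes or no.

D₁ = -8, D₂ = -8
f: reduced (well bottom): (1,0,2) with a≤c, −a<b≤a
g: translate: b→-6 (≡38 mod 22), so (11,38,33)→(11,-6,1)
g: flip: (11,-6,1)→(1,6,11)
g: translate: b→0 (≡6 mod 2), so (1,6,11)→(1,0,2)
g: reduced (well bottom): (1,0,2) with a≤c, −a<b≤a
reduced forms (1, 0, 2) vs (1, 0, 2) ⇒ equivalent

yes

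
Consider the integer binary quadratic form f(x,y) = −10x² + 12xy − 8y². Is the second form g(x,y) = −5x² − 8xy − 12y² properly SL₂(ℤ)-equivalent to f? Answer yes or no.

D₁ = -176, D₂ = -176
f is negative-definite; reduce −f:
−f: translate: b→8 (≡-12 mod 20), so (10,-12,8)→(10,8,6)
−f: flip: (10,8,6)→(6,-8,10)
−f: translate: b→4 (≡-8 mod 12), so (6,-8,10)→(6,4,8)
−f: reduced (well bottom): (6,4,8) with a≤c, −a<b≤a
flip sign back: reduced form of f is (-6,-4,-8)
g is negative-definite; reduce −g:
−g: translate: b→-2 (≡8 mod 10), so (5,8,12)→(5,-2,9)
−g: reduced (well bottom): (5,-2,9) with a≤c, −a<b≤a
flip sign back: reduced form of g is (-5,2,-9)
reduced forms (-6, -4, -8) vs (-5, 2, -9) ⇒ inequivalent

no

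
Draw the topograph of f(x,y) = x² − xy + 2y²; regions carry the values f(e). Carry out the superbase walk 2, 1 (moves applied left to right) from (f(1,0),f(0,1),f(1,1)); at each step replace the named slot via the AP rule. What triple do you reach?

start (1,2,2) = (f(1,0),f(0,1),f(1,1))
replace slot 2: 2·(1+2) − 2 = 4 → (1,4,2)
replace slot 1: 2·(4+2) − 1 = 11 → (11,4,2)

11,4,2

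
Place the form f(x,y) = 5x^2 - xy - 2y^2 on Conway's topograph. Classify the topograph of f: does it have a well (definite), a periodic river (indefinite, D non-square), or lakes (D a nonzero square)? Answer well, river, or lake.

D = b²−4ac = (-1)² − 4·5·(-2) = 41
D > 0 non-square ⇒ indefinite ⇒ periodic river

river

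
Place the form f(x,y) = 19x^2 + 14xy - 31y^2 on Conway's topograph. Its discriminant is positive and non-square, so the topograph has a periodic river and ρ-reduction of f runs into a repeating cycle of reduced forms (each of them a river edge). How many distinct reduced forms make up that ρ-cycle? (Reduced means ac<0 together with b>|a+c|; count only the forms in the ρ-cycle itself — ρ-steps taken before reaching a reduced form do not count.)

D = 2552, ⌊√D⌋ = 50
river: ρ → (-31,48,2)
river: ρ → (2,48,-31)
river: ρ → (-31,14,19)
river: ρ → (19,24,-26)
river: ρ → (-26,28,17)
river: ρ → (17,40,-14)
river: ρ → (-14,44,11)
river: ρ → (11,44,-14)
river: ρ → (-14,40,17)
river: ρ → (17,28,-26)
river: ρ → (-26,24,19)
river: ρ → (19,14,-31)
ρ-cycle length = 12 (tail of 0 descent steps not counted)

12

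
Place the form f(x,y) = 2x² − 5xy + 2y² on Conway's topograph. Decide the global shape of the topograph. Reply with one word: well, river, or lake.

D = b²−4ac = (-5)² − 4·2·2 = 9
D = 3² is a perfect square ⇒ form factors over ℤ ⇒ lakes

lake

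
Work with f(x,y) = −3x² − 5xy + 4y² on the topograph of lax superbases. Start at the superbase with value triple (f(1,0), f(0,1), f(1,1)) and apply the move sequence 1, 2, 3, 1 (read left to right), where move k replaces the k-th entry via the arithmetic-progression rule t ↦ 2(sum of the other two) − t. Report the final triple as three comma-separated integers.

start (-3,4,-4) = (f(1,0),f(0,1),f(1,1))
replace slot 1: 2·(4+(-4)) − (-3) = 3 → (3,4,-4)
replace slot 2: 2·(3+(-4)) − 4 = -6 → (3,-6,-4)
replace slot 3: 2·(3+(-6)) − (-4) = -2 → (3,-6,-2)
replace slot 1: 2·((-6)+(-2)) − 3 = -19 → (-19,-6,-2)

-19,-6,-2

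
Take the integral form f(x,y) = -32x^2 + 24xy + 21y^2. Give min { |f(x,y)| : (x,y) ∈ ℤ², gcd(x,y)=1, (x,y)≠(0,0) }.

river: ρ → (21,18,-35)
river: ρ → (-35,52,4)
river: ρ → (4,52,-35)
river: ρ → (-35,18,21)
river: ρ → (21,24,-32)
river: ρ → (-32,40,13)
river: ρ → (13,38,-35)
river: ρ → (-35,32,16)
river: ρ → (16,32,-35)
river: ρ → (-35,38,13)
river: ρ → (13,40,-32)
river: ρ → (-32,24,21)
closes: descent 0, river 12
min |a| on river = 4

4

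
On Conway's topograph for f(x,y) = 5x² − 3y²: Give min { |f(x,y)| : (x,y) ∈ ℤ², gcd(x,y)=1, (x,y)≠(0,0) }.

descent: ρ → (-3,6,2)  [lands on river]
river: ρ → (2,6,-3)
closes: descent 1, river 2
min |a| on river = 2

2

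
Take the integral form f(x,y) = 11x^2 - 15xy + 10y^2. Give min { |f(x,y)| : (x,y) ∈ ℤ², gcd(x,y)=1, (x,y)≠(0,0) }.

translate: b→7 (≡-15 mod 22), so (11,-15,10)→(11,7,6)
flip: (11,7,6)→(6,-7,11)
translate: b→5 (≡-7 mod 12), so (6,-7,11)→(6,5,10)
reduced (well bottom): (6,5,10) with a≤c, −a<b≤a
well minimum = a = 6

6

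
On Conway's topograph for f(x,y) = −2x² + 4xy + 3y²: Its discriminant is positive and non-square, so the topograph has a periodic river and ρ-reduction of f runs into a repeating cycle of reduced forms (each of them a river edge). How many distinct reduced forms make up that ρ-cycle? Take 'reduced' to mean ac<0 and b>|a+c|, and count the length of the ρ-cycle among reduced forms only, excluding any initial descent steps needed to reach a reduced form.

D = 40, ⌊√D⌋ = 6
river: ρ → (3,2,-3)
river: ρ → (-3,4,2)
river: ρ → (2,4,-3)
river: ρ → (-3,2,3)
river: ρ → (3,4,-2)
river: ρ → (-2,4,3)
ρ-cycle length = 6 (tail of 0 descent steps not counted)

6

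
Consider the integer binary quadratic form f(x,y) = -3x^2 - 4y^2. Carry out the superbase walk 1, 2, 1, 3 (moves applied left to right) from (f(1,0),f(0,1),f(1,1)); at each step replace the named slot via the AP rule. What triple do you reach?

start (-3,-4,-7) = (f(1,0),f(0,1),f(1,1))
replace slot 1: 2·((-4)+(-7)) − (-3) = -19 → (-19,-4,-7)
replace slot 2: 2·((-19)+(-7)) − (-4) = -48 → (-19,-48,-7)
replace slot 1: 2·((-48)+(-7)) − (-19) = -91 → (-91,-48,-7)
replace slot 3: 2·((-91)+(-48)) − (-7) = -271 → (-91,-48,-271)

-91,-48,-271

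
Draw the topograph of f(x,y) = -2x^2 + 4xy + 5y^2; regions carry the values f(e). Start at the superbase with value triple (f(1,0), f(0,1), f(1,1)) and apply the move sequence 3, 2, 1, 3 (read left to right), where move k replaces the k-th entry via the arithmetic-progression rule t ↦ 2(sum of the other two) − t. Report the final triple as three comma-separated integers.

start (-2,5,7) = (f(1,0),f(0,1),f(1,1))
replace slot 3: 2·((-2)+5) − 7 = -1 → (-2,5,-1)
replace slot 2: 2·((-2)+(-1)) − 5 = -11 → (-2,-11,-1)
replace slot 1: 2·((-11)+(-1)) − (-2) = -22 → (-22,-11,-1)
replace slot 3: 2·((-22)+(-11)) − (-1) = -65 → (-22,-11,-65)

-22,-11,-65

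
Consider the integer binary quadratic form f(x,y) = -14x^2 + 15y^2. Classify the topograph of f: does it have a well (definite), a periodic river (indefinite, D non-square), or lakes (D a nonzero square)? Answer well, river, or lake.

D = b²−4ac = 0² − 4·(-14)·15 = 840
D > 0 non-square ⇒ indefinite ⇒ periodic river

river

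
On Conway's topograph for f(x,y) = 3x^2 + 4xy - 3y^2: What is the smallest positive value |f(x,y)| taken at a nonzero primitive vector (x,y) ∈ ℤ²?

river: ρ → (-3,2,4)
river: ρ → (4,6,-1)
river: ρ → (-1,6,4)
river: ρ → (4,2,-3)
river: ρ → (-3,4,3)
river: ρ → (3,2,-4)
river: ρ → (-4,6,1)
river: ρ → (1,6,-4)
river: ρ → (-4,2,3)
river: ρ → (3,4,-3)
closes: descent 0, river 10
min |a| on river = 1

1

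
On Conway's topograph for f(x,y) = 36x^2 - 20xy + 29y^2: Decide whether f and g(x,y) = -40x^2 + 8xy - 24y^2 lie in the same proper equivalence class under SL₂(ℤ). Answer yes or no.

D₁ = -3776, D₂ = -3776
f: flip: (36,-20,29)→(29,20,36)
f: reduced (well bottom): (29,20,36) with a≤c, −a<b≤a
g is negative-definite; reduce −g:
−g: flip: (40,-8,24)→(24,8,40)
−g: reduced (well bottom): (24,8,40) with a≤c, −a<b≤a
flip sign back: reduced form of g is (-24,-8,-40)
reduced forms (29, 20, 36) vs (-24, -8, -40) ⇒ inequivalent

no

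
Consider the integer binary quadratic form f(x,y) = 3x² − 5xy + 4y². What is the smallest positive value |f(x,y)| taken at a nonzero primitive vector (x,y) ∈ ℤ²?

translate: b→1 (≡-5 mod 6), so (3,-5,4)→(3,1,2)
flip: (3,1,2)→(2,-1,3)
reduced (well bottom): (2,-1,3) with a≤c, −a<b≤a
well minimum = a = 2

2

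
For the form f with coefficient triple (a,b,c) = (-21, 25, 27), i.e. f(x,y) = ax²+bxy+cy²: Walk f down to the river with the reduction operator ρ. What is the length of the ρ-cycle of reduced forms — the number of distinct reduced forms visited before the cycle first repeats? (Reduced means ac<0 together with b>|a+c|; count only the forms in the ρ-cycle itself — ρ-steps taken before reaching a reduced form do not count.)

D = 2893, ⌊√D⌋ = 53
river: ρ → (27,29,-19)
river: ρ → (-19,47,9)
river: ρ → (9,43,-29)
river: ρ → (-29,15,23)
river: ρ → (23,31,-21)
river: ρ → (-21,53,1)
river: ρ → (1,53,-21)
river: ρ → (-21,31,23)
river: ρ → (23,15,-29)
river: ρ → (-29,43,9)
river: ρ → (9,47,-19)
river: ρ → (-19,29,27)
river: ρ → (27,25,-21)
river: ρ → (-21,17,31)
river: ρ → (31,45,-7)
river: ρ → (-7,53,3)
river: ρ → (3,49,-41)
river: ρ → (-41,33,11)
river: ρ → (11,33,-41)
river: ρ → (-41,49,3)
river: ρ → (3,53,-7)
river: ρ → (-7,45,31)
river: ρ → (31,17,-21)
river: ρ → (-21,25,27)
ρ-cycle length = 24 (tail of 0 descent steps not counted)

24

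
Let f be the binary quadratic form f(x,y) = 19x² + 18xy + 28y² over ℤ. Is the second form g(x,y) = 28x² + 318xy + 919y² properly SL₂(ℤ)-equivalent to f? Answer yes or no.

D₁ = -1804, D₂ = -1804
f: reduced (well bottom): (19,18,28) with a≤c, −a<b≤a
g: translate: b→-18 (≡318 mod 56), so (28,318,919)→(28,-18,19)
g: flip: (28,-18,19)→(19,18,28)
g: reduced (well bottom): (19,18,28) with a≤c, −a<b≤a
reduced forms (19, 18, 28) vs (19, 18, 28) ⇒ equivalent

yes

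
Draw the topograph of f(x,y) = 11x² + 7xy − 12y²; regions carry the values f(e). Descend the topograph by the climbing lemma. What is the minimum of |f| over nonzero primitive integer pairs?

river: ρ → (-12,17,6)
river: ρ → (6,19,-9)
river: ρ → (-9,17,8)
river: ρ → (8,15,-11)
river: ρ → (-11,7,12)
river: ρ → (12,17,-6)
river: ρ → (-6,19,9)
river: ρ → (9,17,-8)
river: ρ → (-8,15,11)
river: ρ → (11,7,-12)
closes: descent 0, river 10
min |a| on river = 6

6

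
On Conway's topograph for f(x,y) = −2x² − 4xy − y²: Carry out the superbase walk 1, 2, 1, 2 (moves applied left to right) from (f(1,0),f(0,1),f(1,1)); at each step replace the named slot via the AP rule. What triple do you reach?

start (-2,-1,-7) = (f(1,0),f(0,1),f(1,1))
replace slot 1: 2·((-1)+(-7)) − (-2) = -14 → (-14,-1,-7)
replace slot 2: 2·((-14)+(-7)) − (-1) = -41 → (-14,-41,-7)
replace slot 1: 2·((-41)+(-7)) − (-14) = -82 → (-82,-41,-7)
replace slot 2: 2·((-82)+(-7)) − (-41) = -137 → (-82,-137,-7)

-82,-137,-7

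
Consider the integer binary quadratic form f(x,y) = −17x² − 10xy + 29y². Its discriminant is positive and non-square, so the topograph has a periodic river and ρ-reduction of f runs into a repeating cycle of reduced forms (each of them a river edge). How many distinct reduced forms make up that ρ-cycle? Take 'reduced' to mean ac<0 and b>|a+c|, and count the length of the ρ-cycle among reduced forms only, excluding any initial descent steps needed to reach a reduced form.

D = 2072, ⌊√D⌋ = 45
descent: ρ → (29,10,-17)
descent: ρ → (-17,24,22)  [lands on river]
river: ρ → (22,20,-19)
river: ρ → (-19,18,23)
river: ρ → (23,28,-14)
river: ρ → (-14,28,23)
river: ρ → (23,18,-19)
river: ρ → (-19,20,22)
river: ρ → (22,24,-17)
river: ρ → (-17,44,2)
river: ρ → (2,44,-17)
ρ-cycle length = 10 (tail of 2 descent steps not counted)

10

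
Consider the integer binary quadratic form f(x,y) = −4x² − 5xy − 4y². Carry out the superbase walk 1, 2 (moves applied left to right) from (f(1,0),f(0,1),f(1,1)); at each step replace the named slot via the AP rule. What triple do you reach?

start (-4,-4,-13) = (f(1,0),f(0,1),f(1,1))
replace slot 1: 2·((-4)+(-13)) − (-4) = -30 → (-30,-4,-13)
replace slot 2: 2·((-30)+(-13)) − (-4) = -82 → (-30,-82,-13)

-30,-82,-13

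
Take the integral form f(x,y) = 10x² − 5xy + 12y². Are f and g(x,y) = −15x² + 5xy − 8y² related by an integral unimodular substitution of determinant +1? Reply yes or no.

D₁ = -455, D₂ = -455
f: reduced (well bottom): (10,-5,12) with a≤c, −a<b≤a
g is negative-definite; reduce −g:
−g: flip: (15,-5,8)→(8,5,15)
−g: reduced (well bottom): (8,5,15) with a≤c, −a<b≤a
flip sign back: reduced form of g is (-8,-5,-15)
reduced forms (10, -5, 12) vs (-8, -5, -15) ⇒ inequivalent

no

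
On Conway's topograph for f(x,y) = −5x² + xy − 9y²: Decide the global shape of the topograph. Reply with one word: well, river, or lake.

D = b²−4ac = 1² − 4·(-5)·(-9) = -179
D < 0 ⇒ definite ⇒ every region one sign ⇒ single well

well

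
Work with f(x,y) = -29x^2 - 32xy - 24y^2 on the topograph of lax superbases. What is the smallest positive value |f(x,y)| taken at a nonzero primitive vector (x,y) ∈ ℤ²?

translate: b→-26 (≡32 mod 58), so (29,32,24)→(29,-26,21)
flip: (29,-26,21)→(21,26,29)
translate: b→-16 (≡26 mod 42), so (21,26,29)→(21,-16,24)
reduced (well bottom): (21,-16,24) with a≤c, −a<b≤a
well minimum |f| = |-21| = 21 (negative-definite)

21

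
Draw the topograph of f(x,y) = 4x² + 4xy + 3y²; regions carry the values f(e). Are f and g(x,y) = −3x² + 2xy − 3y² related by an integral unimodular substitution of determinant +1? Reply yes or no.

D₁ = -32, D₂ = -32
f: flip: (4,4,3)→(3,-4,4)
f: translate: b→2 (≡-4 mod 6), so (3,-4,4)→(3,2,3)
f: reduced (well bottom): (3,2,3) with a≤c, −a<b≤a
g is negative-definite; reduce −g:
−g: flip: (3,-2,3)→(3,2,3)
−g: reduced (well bottom): (3,2,3) with a≤c, −a<b≤a
flip sign back: reduced form of g is (-3,-2,-3)
reduced forms (3, 2, 3) vs (-3, -2, -3) ⇒ inequivalent

no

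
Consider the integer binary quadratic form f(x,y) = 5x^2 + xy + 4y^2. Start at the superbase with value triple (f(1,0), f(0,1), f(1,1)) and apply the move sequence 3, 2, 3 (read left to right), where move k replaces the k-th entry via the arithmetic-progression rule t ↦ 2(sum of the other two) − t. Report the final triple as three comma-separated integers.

start (5,4,10) = (f(1,0),f(0,1),f(1,1))
replace slot 3: 2·(5+4) − 10 = 8 → (5,4,8)
replace slot 2: 2·(5+8) − 4 = 22 → (5,22,8)
replace slot 3: 2·(5+22) − 8 = 46 → (5,22,46)

5,22,46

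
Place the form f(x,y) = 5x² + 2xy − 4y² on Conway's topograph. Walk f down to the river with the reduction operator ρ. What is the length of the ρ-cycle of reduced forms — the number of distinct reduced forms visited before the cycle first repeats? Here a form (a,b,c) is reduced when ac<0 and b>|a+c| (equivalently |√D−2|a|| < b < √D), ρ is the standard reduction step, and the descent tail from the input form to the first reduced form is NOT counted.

D = 84, ⌊√D⌋ = 9
river: ρ → (-4,6,3)
river: ρ → (3,6,-4)
river: ρ → (-4,2,5)
river: ρ → (5,8,-1)
river: ρ → (-1,8,5)
river: ρ → (5,2,-4)
ρ-cycle length = 6 (tail of 0 descent steps not counted)

6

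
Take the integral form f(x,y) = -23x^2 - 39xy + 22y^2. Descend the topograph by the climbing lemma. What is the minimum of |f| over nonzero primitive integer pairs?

descent: ρ → (22,39,-23)  [lands on river]
river: ρ → (-23,53,8)
river: ρ → (8,59,-2)
river: ρ → (-2,57,37)
river: ρ → (37,17,-22)
river: ρ → (-22,27,32)
river: ρ → (32,37,-17)
river: ρ → (-17,31,38)
river: ρ → (38,45,-10)
river: ρ → (-10,55,13)
river: ρ → (13,49,-22)
river: ρ → (-22,39,23)
river: ρ → (23,53,-8)
river: ρ → (-8,59,2)
river: ρ → (2,57,-37)
river: ρ → (-37,17,22)
river: ρ → (22,27,-32)
river: ρ → (-32,37,17)
river: ρ → (17,31,-38)
river: ρ → (-38,45,10)
river: ρ → (10,55,-13)
river: ρ → (-13,49,22)
closes: descent 1, river 22
min |a| on river = 2

2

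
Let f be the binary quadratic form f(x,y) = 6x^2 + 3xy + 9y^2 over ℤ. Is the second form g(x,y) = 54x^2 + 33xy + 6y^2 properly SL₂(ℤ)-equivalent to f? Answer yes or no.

D₁ = -207, D₂ = -207
f: reduced (well bottom): (6,3,9) with a≤c, −a<b≤a
g: flip: (54,33,6)→(6,-33,54)
g: translate: b→3 (≡-33 mod 12), so (6,-33,54)→(6,3,9)
g: reduced (well bottom): (6,3,9) with a≤c, −a<b≤a
reduced forms (6, 3, 9) vs (6, 3, 9) ⇒ equivalent

yes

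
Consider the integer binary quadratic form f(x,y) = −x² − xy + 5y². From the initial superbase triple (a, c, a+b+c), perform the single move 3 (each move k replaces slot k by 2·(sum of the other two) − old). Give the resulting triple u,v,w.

start (-1,5,3) = (f(1,0),f(0,1),f(1,1))
replace slot 3: 2·((-1)+5) − 3 = 5 → (-1,5,5)

-1,5,5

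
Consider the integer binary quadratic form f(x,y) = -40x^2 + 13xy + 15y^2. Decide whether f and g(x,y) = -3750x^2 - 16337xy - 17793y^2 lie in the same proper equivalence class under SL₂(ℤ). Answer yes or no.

D₁ = 2569, D₂ = 2569
river cycle of f (length 76): (15, 47, -6), (-6, 49, 7), (7, 49, -6), (-6, 47, 15), (15, 43, -12), (-12, 29, 36), (36, 43, -5), (-5, 47, 18), (18, 25, -27), (-27, 29, 16), … (66 more)
river cycle of g (length 76): (-12, 43, 15), (15, 47, -6), (-6, 49, 7), (7, 49, -6), (-6, 47, 15), (15, 43, -12), (-12, 29, 36), (36, 43, -5), (-5, 47, 18), (18, 25, -27), … (66 more)
cycles coincide ⇒ equivalent

yes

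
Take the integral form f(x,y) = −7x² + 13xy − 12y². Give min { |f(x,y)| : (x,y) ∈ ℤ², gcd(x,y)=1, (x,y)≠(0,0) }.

translate: b→1 (≡-13 mod 14), so (7,-13,12)→(7,1,6)
flip: (7,1,6)→(6,-1,7)
reduced (well bottom): (6,-1,7) with a≤c, −a<b≤a
well minimum |f| = |-6| = 6 (negative-definite)

6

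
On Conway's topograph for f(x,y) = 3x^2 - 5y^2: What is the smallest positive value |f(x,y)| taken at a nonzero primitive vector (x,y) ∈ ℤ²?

descent: ρ → (-5,0,3)
descent: ρ → (3,6,-2)  [lands on river]
river: ρ → (-2,6,3)
closes: descent 2, river 2
min |a| on river = 2

2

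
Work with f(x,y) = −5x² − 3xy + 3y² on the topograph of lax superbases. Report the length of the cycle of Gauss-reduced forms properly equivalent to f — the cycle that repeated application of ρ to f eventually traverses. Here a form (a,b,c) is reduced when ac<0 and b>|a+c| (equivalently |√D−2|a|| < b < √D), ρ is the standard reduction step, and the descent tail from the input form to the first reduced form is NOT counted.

D = 69, ⌊√D⌋ = 8
descent: ρ → (3,3,-5)  [lands on river]
river: ρ → (-5,7,1)
river: ρ → (1,7,-5)
river: ρ → (-5,3,3)
ρ-cycle length = 4 (tail of 1 descent step not counted)

4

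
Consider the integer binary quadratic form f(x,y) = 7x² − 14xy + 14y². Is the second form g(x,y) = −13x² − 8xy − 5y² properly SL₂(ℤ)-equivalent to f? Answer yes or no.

D₁ = -196, D₂ = -196
f: translate: b→0 (≡-14 mod 14), so (7,-14,14)→(7,0,7)
f: reduced (well bottom): (7,0,7) with a≤c, −a<b≤a
g is negative-definite; reduce −g:
−g: flip: (13,8,5)→(5,-8,13)
−g: translate: b→2 (≡-8 mod 10), so (5,-8,13)→(5,2,10)
−g: reduced (well bottom): (5,2,10) with a≤c, −a<b≤a
flip sign back: reduced form of g is (-5,-2,-10)
reduced forms (7, 0, 7) vs (-5, -2, -10) ⇒ inequivalent

no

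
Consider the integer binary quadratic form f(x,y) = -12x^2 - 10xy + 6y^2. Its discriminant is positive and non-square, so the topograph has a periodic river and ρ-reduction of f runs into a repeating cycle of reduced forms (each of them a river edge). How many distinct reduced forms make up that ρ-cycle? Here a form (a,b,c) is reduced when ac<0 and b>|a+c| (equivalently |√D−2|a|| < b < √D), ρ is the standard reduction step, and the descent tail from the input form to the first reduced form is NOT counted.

D = 388, ⌊√D⌋ = 19
descent: ρ → (6,10,-12)  [lands on river]
river: ρ → (-12,14,4)
river: ρ → (4,18,-4)
river: ρ → (-4,14,12)
river: ρ → (12,10,-6)
river: ρ → (-6,14,8)
river: ρ → (8,18,-2)
river: ρ → (-2,18,8)
river: ρ → (8,14,-6)
river: ρ → (-6,10,12)
river: ρ → (12,14,-4)
river: ρ → (-4,18,4)
river: ρ → (4,14,-12)
river: ρ → (-12,10,6)
river: ρ → (6,14,-8)
river: ρ → (-8,18,2)
river: ρ → (2,18,-8)
river: ρ → (-8,14,6)
ρ-cycle length = 18 (tail of 1 descent step not counted)

18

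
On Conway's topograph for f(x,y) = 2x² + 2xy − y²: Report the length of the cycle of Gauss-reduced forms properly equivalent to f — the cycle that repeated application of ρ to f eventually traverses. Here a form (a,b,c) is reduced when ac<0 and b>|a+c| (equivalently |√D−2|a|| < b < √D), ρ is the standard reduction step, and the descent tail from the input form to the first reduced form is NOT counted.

D = 12, ⌊√D⌋ = 3
river: ρ → (-1,2,2)
river: ρ → (2,2,-1)
ρ-cycle length = 2 (tail of 0 descent steps not counted)

2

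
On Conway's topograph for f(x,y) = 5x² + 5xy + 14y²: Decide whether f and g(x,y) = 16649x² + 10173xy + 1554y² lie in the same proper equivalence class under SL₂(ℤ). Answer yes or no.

D₁ = -255, D₂ = -255
f: reduced (well bottom): (5,5,14) with a≤c, −a<b≤a
g: flip: (16649,10173,1554)→(1554,-10173,16649)
g: translate: b→-849 (≡-10173 mod 3108), so (1554,-10173,16649)→(1554,-849,116)
g: flip: (1554,-849,116)→(116,849,1554)
g: translate: b→-79 (≡849 mod 232), so (116,849,1554)→(116,-79,14)
g: flip: (116,-79,14)→(14,79,116)
g: translate: b→-5 (≡79 mod 28), so (14,79,116)→(14,-5,5)
g: flip: (14,-5,5)→(5,5,14)
g: reduced (well bottom): (5,5,14) with a≤c, −a<b≤a
reduced forms (5, 5, 14) vs (5, 5, 14) ⇒ equivalent

yes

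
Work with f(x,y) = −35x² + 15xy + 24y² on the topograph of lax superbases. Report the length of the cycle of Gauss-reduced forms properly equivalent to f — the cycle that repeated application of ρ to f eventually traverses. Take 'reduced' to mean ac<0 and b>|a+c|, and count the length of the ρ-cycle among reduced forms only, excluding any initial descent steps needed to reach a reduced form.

D = 3585, ⌊√D⌋ = 59
river: ρ → (24,33,-26)
river: ρ → (-26,19,31)
river: ρ → (31,43,-14)
river: ρ → (-14,41,34)
river: ρ → (34,27,-21)
river: ρ → (-21,57,4)
river: ρ → (4,55,-35)
river: ρ → (-35,15,24)
ρ-cycle length = 8 (tail of 0 descent steps not counted)

8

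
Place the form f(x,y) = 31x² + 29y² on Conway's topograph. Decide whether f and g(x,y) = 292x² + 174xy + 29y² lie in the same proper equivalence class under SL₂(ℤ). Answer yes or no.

D₁ = -3596, D₂ = -3596
f: flip: (31,0,29)→(29,0,31)
f: reduced (well bottom): (29,0,31) with a≤c, −a<b≤a
g: flip: (292,174,29)→(29,-174,292)
g: translate: b→0 (≡-174 mod 58), so (29,-174,292)→(29,0,31)
g: reduced (well bottom): (29,0,31) with a≤c, −a<b≤a
reduced forms (29, 0, 31) vs (29, 0, 31) ⇒ equivalent

yes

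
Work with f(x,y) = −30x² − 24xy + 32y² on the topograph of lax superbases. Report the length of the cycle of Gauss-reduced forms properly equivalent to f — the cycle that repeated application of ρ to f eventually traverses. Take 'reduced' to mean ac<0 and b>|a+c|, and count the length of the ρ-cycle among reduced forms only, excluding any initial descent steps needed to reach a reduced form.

D = 4416, ⌊√D⌋ = 66
descent: ρ → (32,24,-30)  [lands on river]
river: ρ → (-30,36,26)
river: ρ → (26,16,-40)
river: ρ → (-40,64,2)
river: ρ → (2,64,-40)
river: ρ → (-40,16,26)
river: ρ → (26,36,-30)
river: ρ → (-30,24,32)
river: ρ → (32,40,-22)
river: ρ → (-22,48,24)
river: ρ → (24,48,-22)
river: ρ → (-22,40,32)
ρ-cycle length = 12 (tail of 1 descent step not counted)

12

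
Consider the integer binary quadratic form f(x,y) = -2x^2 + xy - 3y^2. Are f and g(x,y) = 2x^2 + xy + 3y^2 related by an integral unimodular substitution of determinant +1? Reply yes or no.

D₁ = -23, D₂ = -23
f is negative-definite; reduce −f:
−f: reduced (well bottom): (2,-1,3) with a≤c, −a<b≤a
flip sign back: reduced form of f is (-2,1,-3)
g: reduced (well bottom): (2,1,3) with a≤c, −a<b≤a
reduced forms (-2, 1, -3) vs (2, 1, 3) ⇒ inequivalent

no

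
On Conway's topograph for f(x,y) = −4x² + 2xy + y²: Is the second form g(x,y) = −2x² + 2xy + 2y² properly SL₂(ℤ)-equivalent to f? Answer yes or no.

D₁ = 20, D₂ = 20
river cycle of f (length 2): (1, 4, -1), (-1, 4, 1)
river cycle of g (length 2): (2, 2, -2), (-2, 2, 2)
cycles differ ⇒ inequivalent

no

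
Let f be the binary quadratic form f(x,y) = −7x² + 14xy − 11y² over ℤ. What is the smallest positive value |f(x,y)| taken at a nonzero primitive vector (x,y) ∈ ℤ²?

translate: b→0 (≡-14 mod 14), so (7,-14,11)→(7,0,4)
flip: (7,0,4)→(4,0,7)
reduced (well bottom): (4,0,7) with a≤c, −a<b≤a
well minimum |f| = |-4| = 4 (negative-definite)

4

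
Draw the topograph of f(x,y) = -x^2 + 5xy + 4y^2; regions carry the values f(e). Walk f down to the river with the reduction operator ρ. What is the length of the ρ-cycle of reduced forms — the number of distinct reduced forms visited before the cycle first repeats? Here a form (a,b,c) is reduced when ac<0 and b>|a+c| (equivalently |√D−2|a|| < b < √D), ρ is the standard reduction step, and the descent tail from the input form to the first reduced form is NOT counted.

D = 41, ⌊√D⌋ = 6
river: ρ → (4,3,-2)
river: ρ → (-2,5,2)
river: ρ → (2,3,-4)
river: ρ → (-4,5,1)
river: ρ → (1,5,-4)
river: ρ → (-4,3,2)
river: ρ → (2,5,-2)
river: ρ → (-2,3,4)
river: ρ → (4,5,-1)
river: ρ → (-1,5,4)
ρ-cycle length = 10 (tail of 0 descent steps not counted)

10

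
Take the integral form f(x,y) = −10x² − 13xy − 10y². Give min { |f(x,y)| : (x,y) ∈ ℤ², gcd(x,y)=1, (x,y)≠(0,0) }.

translate: b→-7 (≡13 mod 20), so (10,13,10)→(10,-7,7)
flip: (10,-7,7)→(7,7,10)
reduced (well bottom): (7,7,10) with a≤c, −a<b≤a
well minimum |f| = |-7| = 7 (negative-definite)

7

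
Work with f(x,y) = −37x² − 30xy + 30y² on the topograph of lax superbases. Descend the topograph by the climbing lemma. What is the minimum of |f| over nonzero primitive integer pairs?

descent: ρ → (30,30,-37)  [lands on river]
river: ρ → (-37,44,23)
river: ρ → (23,48,-33)
river: ρ → (-33,18,38)
river: ρ → (38,58,-13)
river: ρ → (-13,72,3)
river: ρ → (3,72,-13)
river: ρ → (-13,58,38)
river: ρ → (38,18,-33)
river: ρ → (-33,48,23)
river: ρ → (23,44,-37)
river: ρ → (-37,30,30)
closes: descent 1, river 12
min |a| on river = 3

3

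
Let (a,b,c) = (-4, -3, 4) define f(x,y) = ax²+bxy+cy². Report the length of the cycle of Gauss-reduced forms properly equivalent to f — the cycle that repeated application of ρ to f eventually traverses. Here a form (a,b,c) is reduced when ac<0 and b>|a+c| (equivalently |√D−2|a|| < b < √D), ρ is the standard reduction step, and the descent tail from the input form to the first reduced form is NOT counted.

D = 73, ⌊√D⌋ = 8
descent: ρ → (4,3,-4)  [lands on river]
river: ρ → (-4,5,3)
river: ρ → (3,7,-2)
river: ρ → (-2,5,6)
river: ρ → (6,7,-1)
river: ρ → (-1,7,6)
river: ρ → (6,5,-2)
river: ρ → (-2,7,3)
river: ρ → (3,5,-4)
river: ρ → (-4,3,4)
river: ρ → (4,5,-3)
river: ρ → (-3,7,2)
river: ρ → (2,5,-6)
river: ρ → (-6,7,1)
river: ρ → (1,7,-6)
river: ρ → (-6,5,2)
river: ρ → (2,7,-3)
river: ρ → (-3,5,4)
ρ-cycle length = 18 (tail of 1 descent step not counted)

18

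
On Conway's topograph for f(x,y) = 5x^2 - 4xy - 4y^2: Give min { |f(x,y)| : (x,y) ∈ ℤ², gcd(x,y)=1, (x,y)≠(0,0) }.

descent: ρ → (-4,4,5)  [lands on river]
river: ρ → (5,6,-3)
river: ρ → (-3,6,5)
river: ρ → (5,4,-4)
closes: descent 1, river 4
min |a| on river = 3

3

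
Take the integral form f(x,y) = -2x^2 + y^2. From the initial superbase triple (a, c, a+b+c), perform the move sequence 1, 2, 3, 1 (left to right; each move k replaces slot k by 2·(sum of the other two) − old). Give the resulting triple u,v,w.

start (-2,1,-1) = (f(1,0),f(0,1),f(1,1))
replace slot 1: 2·(1+(-1)) − (-2) = 2 → (2,1,-1)
replace slot 2: 2·(2+(-1)) − 1 = 1 → (2,1,-1)
replace slot 3: 2·(2+1) − (-1) = 7 → (2,1,7)
replace slot 1: 2·(1+7) − 2 = 14 → (14,1,7)

14,1,7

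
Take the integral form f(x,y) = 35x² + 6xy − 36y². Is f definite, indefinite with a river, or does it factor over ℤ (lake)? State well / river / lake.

D = b²−4ac = 6² − 4·35·(-36) = 5076
D > 0 non-square ⇒ indefinite ⇒ periodic river

river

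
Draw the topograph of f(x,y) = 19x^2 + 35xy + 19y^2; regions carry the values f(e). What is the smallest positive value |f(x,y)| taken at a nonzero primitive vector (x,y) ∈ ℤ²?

translate: b→-3 (≡35 mod 38), so (19,35,19)→(19,-3,3)
flip: (19,-3,3)→(3,3,19)
reduced (well bottom): (3,3,19) with a≤c, −a<b≤a
well minimum = a = 3

3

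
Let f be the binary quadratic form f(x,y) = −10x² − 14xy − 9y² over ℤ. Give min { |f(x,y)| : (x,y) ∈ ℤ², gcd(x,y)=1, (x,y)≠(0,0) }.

translate: b→-6 (≡14 mod 20), so (10,14,9)→(10,-6,5)
flip: (10,-6,5)→(5,6,10)
translate: b→-4 (≡6 mod 10), so (5,6,10)→(5,-4,9)
reduced (well bottom): (5,-4,9) with a≤c, −a<b≤a
well minimum |f| = |-5| = 5 (negative-definite)

5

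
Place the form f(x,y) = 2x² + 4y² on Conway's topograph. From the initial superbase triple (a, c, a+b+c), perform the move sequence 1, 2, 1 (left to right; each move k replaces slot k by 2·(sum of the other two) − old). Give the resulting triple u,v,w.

start (2,4,6) = (f(1,0),f(0,1),f(1,1))
replace slot 1: 2·(4+6) − 2 = 18 → (18,4,6)
replace slot 2: 2·(18+6) − 4 = 44 → (18,44,6)
replace slot 1: 2·(44+6) − 18 = 82 → (82,44,6)

82,44,6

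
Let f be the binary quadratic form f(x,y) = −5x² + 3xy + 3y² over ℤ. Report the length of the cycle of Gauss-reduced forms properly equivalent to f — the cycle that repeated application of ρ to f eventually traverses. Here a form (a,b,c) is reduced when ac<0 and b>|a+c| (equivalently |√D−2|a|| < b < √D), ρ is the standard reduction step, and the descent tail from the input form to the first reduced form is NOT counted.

D = 69, ⌊√D⌋ = 8
river: ρ → (3,3,-5)
river: ρ → (-5,7,1)
river: ρ → (1,7,-5)
river: ρ → (-5,3,3)
ρ-cycle length = 4 (tail of 0 descent steps not counted)

4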